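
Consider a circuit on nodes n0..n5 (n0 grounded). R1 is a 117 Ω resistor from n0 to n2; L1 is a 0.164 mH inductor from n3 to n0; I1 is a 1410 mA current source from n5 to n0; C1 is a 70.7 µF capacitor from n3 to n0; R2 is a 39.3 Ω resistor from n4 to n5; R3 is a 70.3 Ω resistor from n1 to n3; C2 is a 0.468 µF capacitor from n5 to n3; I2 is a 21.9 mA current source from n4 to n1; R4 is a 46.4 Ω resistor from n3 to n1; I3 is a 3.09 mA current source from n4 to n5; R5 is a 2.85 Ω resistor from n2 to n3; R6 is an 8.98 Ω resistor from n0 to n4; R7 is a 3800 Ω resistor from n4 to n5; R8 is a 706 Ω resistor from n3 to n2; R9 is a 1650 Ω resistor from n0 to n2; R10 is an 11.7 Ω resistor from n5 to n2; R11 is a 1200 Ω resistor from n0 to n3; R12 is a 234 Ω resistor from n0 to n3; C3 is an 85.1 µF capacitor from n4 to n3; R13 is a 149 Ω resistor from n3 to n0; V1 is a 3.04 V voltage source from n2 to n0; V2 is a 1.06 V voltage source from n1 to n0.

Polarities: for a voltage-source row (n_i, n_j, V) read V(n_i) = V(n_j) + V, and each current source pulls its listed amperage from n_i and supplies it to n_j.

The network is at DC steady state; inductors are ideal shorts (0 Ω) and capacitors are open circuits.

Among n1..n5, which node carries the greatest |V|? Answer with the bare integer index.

Element admittances at DC:
  Y(R1) = 0.008547 S between n0,n2
  L1: short n3↔n0 (DC inductor)
  I1: injects 1.41 A into n0 (from n5)
  Y(C1) = 0.000 S between n3,n0
  Y(R2) = 0.02545 S between n4,n5
  Y(R3) = 0.01422 S between n1,n3
  Y(C2) = 0.000 S between n5,n3
  I2: injects 0.0219 A into n1 (from n4)
  Y(R4) = 0.02155 S between n3,n1
  I3: injects 0.00309 A into n5 (from n4)
  Y(R5) = 0.3509 S between n2,n3
  Y(R6) = 0.1114 S between n0,n4
  Y(R7) = 0.0002632 S between n4,n5
  Y(R8) = 0.001416 S between n3,n2
  Y(R9) = 0.0006061 S between n0,n2
  Y(R10) = 0.08547 S between n5,n2
  Y(R11) = 0.0008333 S between n0,n3
  Y(R12) = 0.004274 S between n0,n3
  Y(C3) = 0.000 S between n4,n3
  Y(R13) = 0.006711 S between n3,n0
  V1: constraint V(n2)−V(n0) = 3.04
  V2: constraint V(n1)−V(n0) = 1.06
Assemble and solve the 8×8 MNA system:
  V(n1)=1.060  V(n2)=3.040  V(n3)=0.000  V(n4)=-2.213  V(n5)=-10.83
  i(L1)=1.109  i(V1)=-2.284  i(V2)=-0.01602

5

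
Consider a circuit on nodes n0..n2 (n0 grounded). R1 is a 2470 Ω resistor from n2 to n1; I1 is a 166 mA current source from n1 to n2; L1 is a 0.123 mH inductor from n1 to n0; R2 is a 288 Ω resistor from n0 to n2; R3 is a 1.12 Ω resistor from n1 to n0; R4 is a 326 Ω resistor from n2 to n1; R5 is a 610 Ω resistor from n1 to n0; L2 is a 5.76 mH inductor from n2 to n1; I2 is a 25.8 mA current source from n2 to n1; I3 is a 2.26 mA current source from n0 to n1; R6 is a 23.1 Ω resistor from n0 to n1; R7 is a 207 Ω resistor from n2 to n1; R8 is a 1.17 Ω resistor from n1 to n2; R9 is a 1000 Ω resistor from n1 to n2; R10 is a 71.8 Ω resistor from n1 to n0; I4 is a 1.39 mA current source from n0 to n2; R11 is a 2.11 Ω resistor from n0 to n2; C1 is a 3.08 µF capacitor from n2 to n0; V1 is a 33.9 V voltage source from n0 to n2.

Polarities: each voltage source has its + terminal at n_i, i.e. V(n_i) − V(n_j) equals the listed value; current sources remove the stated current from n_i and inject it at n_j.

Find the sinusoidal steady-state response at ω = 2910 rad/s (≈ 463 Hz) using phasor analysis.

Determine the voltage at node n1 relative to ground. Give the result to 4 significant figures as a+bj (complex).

-5.175-7.020j V

MNA unknowns: 2 node voltages V₁..V_2 plus 1 source current (V1)
R1: Y=0.0004049+0.000j on G[2,1]
I1: z[1]−=0.166, z[2]+=0.166
L1: Y=0.000-2.794j on G[1,0]
R2: Y=0.003472+0.000j on G[0,2]
R3: Y=0.8929+0.000j on G[1,0]
R4: Y=0.003067+0.000j on G[2,1]
R5: Y=0.001639+0.000j on G[1,0]
L2: Y=0.000-0.05966j on G[2,1]
I2: z[2]−=0.0258, z[1]+=0.0258
I3: z[0]−=0.00226, z[1]+=0.00226
R6: Y=0.04329+0.000j on G[0,1]
R7: Y=0.004831+0.000j on G[2,1]
R8: Y=0.8547+0.000j on G[1,2]
R9: Y=0.001000+0.000j on G[1,2]
R10: Y=0.01393+0.000j on G[1,0]
I4: z[0]−=0.00139, z[2]+=0.00139
R11: Y=0.4739+0.000j on G[0,2]
C1: Y=0.000+0.008963j on G[2,0]
V1: row V0−V2=33.9, i_V1 at 0,2
solve → V1=-5.175-7.020j, V2=-33.90+0.000j
aux → i_V1=-40.72+7.475j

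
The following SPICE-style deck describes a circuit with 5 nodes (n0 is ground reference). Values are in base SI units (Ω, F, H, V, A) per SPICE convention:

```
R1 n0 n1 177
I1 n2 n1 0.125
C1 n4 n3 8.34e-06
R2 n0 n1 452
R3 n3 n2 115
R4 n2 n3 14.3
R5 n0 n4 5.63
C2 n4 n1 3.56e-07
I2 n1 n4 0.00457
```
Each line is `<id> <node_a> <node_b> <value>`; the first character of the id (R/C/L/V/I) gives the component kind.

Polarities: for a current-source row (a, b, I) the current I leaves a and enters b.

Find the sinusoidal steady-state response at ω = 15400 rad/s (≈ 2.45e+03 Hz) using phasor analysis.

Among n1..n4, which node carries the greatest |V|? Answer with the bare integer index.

MNA unknowns: 4 node voltages V₁..V_4
R1: Y=0.005650+0.000j on G[0,1]
I1: z[2]−=0.125, z[1]+=0.125
C1: Y=0.000+0.1284j on G[4,3]
R2: Y=0.002212+0.000j on G[0,1]
R3: Y=0.008696+0.000j on G[3,2]
R4: Y=0.06993+0.000j on G[2,3]
R5: Y=0.1776+0.000j on G[0,4]
C2: Y=0.000+0.005482j on G[4,1]
I2: z[1]−=0.00457, z[4]+=0.00457
solve → V1=10.01-7.289j, V2=-2.033+1.296j, V3=-0.4431+1.296j, V4=-0.4431+0.3226j

1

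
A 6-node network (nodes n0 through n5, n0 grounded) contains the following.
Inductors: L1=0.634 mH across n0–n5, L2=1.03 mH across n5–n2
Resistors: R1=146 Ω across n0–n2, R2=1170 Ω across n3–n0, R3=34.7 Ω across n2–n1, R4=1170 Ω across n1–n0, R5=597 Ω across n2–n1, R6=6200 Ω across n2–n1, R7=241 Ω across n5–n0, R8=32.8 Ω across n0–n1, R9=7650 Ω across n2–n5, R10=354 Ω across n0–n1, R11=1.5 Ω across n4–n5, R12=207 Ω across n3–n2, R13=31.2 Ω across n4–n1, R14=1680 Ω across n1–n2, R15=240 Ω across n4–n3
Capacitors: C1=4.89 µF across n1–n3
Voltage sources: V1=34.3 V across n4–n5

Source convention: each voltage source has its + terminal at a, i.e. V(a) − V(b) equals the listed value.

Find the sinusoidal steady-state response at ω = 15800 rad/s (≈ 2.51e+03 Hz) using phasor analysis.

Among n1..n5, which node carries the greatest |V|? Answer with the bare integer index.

4

Element admittances at ω=15800 rad/s:
  Y(L1) = 0.000-0.09983j S between n0,n5
  Y(R1) = 0.006849+0.000j S between n0,n2
  Y(C1) = 0.000+0.07726j S between n1,n3
  Y(R2) = 0.0008547+0.000j S between n3,n0
  Y(R3) = 0.02882+0.000j S between n2,n1
  Y(R4) = 0.0008547+0.000j S between n1,n0
  Y(R5) = 0.001675+0.000j S between n2,n1
  Y(R6) = 0.0001613+0.000j S between n2,n1
  Y(R7) = 0.004149+0.000j S between n5,n0
  Y(R8) = 0.03049+0.000j S between n0,n1
  Y(R9) = 0.0001307+0.000j S between n2,n5
  Y(R10) = 0.002825+0.000j S between n0,n1
  Y(R11) = 0.6667+0.000j S between n4,n5
  Y(R12) = 0.004831+0.000j S between n3,n2
  Y(R13) = 0.03205+0.000j S between n4,n1
  Y(L2) = 0.000-0.06145j S between n5,n2
  Y(R14) = 0.0005952+0.000j S between n1,n2
  Y(R15) = 0.004167+0.000j S between n4,n3
  V1: constraint V(n4)−V(n5) = 34.3
Assemble and solve the 6×6 MNA system:
  V(n1)=11.93-0.8133j  V(n2)=1.403+1.756j  V(n3)=11.96-1.207j  V(n4)=33.95-4.266j  V(n5)=-0.3456-4.266j
  i(V1)=-23.66+0.1234j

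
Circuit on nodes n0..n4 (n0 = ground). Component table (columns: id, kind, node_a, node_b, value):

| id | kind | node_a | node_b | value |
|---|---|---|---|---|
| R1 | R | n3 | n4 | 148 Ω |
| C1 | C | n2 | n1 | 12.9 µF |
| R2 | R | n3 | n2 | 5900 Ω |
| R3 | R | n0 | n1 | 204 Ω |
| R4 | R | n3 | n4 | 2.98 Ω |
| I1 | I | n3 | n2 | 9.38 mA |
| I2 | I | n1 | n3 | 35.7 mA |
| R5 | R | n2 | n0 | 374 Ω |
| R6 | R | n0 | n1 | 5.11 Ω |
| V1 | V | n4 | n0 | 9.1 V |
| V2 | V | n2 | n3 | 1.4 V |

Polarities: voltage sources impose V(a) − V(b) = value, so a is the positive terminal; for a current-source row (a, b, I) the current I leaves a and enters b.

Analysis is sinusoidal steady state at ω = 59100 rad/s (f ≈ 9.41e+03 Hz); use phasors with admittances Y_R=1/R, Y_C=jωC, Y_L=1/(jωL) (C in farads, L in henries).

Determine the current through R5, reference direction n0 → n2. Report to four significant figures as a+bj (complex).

Apply KCL at each of the 4 non-ground nodes and solve the resulting linear system.
Node n1: branches {C1, R3, I2, R6} → V_1 = 6.406+1.095j
Node n2: branches {C1, R2, I1, R5, V2} → V_2 = 6.694-0.6369j
Node n3: branches {R1, R2, R4, I1, I2, V2} → V_3 = 5.294-0.6369j
Node n4: branches {R1, R4, V1} → V_4 = 9.100+0.000j
Source currents: i(V1)=-1.303-0.2180j, i(V2)=-1.329-0.2180j

-0.01790+0.001703j A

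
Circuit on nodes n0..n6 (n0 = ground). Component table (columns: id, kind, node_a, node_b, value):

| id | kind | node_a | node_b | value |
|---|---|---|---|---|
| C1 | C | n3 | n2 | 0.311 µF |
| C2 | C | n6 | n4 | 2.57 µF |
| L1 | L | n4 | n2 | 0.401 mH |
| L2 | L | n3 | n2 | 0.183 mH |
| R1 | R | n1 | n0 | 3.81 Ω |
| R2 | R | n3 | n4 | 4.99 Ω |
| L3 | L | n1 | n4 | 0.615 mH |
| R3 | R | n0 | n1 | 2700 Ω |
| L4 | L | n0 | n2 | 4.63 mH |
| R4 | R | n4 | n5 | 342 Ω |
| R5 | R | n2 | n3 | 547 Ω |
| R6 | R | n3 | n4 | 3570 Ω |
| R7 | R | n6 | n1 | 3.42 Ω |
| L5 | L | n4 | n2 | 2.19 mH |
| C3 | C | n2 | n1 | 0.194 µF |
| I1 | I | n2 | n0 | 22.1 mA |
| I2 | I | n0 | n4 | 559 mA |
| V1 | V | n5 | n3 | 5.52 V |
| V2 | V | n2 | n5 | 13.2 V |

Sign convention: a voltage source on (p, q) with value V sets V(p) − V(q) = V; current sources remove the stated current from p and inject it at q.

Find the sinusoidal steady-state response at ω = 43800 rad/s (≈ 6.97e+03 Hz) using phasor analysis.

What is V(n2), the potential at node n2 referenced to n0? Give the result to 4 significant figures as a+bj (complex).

21.99-1.071j V

Apply KCL at each of the 6 non-ground nodes and solve the resulting linear system.
Node n1: branches {R1, L3, R3, R7, C3} → V_1 = 2.063+0.4126j
Node n2: branches {C1, L1, L2, L4, R5, L5, C3, I1, V2} → V_2 = 21.99-1.071j
Node n3: branches {C1, L2, R2, R5, R6, V1} → V_3 = 3.273-1.071j
Node n4: branches {C2, L1, R2, L3, R4, R6, L5, I2} → V_4 = 5.233-6.317j
Node n5: branches {R4, V1, V2} → V_5 = 8.793-1.071j
Node n6: branches {C2, R7} → V_6 = 4.728+0.6068j
Source currents: i(V1)=-0.4274+3.133j, i(V2)=-0.4170+3.149j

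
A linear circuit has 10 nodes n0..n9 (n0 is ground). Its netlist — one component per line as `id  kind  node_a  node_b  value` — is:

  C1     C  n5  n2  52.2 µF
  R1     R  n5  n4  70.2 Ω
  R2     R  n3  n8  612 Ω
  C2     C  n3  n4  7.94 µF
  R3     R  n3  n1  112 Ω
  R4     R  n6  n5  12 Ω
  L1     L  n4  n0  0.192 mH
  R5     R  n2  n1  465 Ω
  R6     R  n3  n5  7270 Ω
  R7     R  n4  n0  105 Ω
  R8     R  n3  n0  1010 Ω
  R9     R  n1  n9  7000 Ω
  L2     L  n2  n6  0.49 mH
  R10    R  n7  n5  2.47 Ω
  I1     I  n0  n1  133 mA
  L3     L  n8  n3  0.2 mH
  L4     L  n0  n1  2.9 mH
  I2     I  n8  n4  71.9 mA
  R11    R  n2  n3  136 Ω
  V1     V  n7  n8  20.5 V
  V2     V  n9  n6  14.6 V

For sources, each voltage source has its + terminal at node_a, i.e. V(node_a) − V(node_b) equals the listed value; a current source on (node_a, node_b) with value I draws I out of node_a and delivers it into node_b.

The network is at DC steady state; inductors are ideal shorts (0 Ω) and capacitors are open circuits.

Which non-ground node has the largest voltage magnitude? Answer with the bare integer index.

Apply KCL at each of the 9 non-ground nodes and solve the resulting linear system.
Node n1: branches {R3, R5, R9, I1, L4} → V_1 = 0.000
Node n2: branches {C1, R5, L2, R11} → V_2 = 3.118
Node n3: branches {R2, C2, R3, R6, R8, L3, R11} → V_3 = -15.13
Node n4: branches {R1, C2, L1, R7, I2} → V_4 = 0.000
Node n5: branches {C1, R1, R4, R6, R10} → V_5 = 4.839
Node n6: branches {R4, L2, V2} → V_6 = 3.118
Node n7: branches {R10, V1} → V_7 = 5.370
Node n8: branches {R2, L3, I2, V1} → V_8 = -15.13
Node n9: branches {R9, V2} → V_9 = 17.72
Source currents: i(L1)=0.1408, i(L2)=-0.1409, i(L3)=-0.2870, i(L4)=-0.007149, i(V1)=-0.2151, i(V2)=-0.002531

9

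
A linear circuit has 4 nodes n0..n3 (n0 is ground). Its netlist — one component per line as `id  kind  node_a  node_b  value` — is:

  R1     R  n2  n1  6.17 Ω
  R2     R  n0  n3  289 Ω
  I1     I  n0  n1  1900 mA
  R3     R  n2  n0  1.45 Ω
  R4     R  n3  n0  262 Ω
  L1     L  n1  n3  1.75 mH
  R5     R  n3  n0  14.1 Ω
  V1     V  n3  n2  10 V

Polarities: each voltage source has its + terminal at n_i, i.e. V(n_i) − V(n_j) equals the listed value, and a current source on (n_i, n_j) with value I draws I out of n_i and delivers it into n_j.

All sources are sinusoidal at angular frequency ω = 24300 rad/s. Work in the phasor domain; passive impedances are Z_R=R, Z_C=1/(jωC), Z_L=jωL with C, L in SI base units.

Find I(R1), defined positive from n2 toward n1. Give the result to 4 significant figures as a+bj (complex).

Element admittances at ω=24300 rad/s:
  Y(R1) = 0.1621+0.000j S between n2,n1
  Y(R2) = 0.003460+0.000j S between n0,n3
  I1: injects 1.9 A into n1 (from n0)
  Y(R3) = 0.6897+0.000j S between n2,n0
  Y(R4) = 0.003817+0.000j S between n3,n0
  Y(L1) = 0.000-0.02352j S between n1,n3
  Y(R5) = 0.07092+0.000j S between n3,n0
  V1: constraint V(n3)−V(n2) = 10
Assemble and solve the 4×4 MNA system:
  V(n1)=13.14+0.2448j  V(n2)=1.456+0.000j  V(n3)=11.46+0.000j
  i(V1)=-0.8901-0.03968j

-1.894-0.03968j A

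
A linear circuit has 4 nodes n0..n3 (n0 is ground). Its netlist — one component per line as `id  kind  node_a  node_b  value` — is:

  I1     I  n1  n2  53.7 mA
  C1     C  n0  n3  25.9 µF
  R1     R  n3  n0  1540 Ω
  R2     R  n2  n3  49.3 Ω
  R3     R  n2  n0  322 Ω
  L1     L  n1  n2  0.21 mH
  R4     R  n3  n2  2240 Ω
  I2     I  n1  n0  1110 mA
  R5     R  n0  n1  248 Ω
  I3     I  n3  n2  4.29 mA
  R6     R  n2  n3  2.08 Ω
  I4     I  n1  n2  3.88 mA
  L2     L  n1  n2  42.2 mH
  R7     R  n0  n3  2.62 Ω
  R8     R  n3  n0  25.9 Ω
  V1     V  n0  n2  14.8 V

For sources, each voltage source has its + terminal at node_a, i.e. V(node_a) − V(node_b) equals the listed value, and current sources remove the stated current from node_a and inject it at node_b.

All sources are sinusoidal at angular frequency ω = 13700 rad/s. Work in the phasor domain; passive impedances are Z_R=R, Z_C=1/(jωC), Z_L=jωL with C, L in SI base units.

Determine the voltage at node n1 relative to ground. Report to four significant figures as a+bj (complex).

Apply KCL at each of the 3 non-ground nodes and solve the resulting linear system.
Node n1: branches {I1, L1, I2, R5, I4, L2} → V_1 = -14.84-3.171j
Node n2: branches {I1, R2, R3, L1, R4, I3, R6, I4, L2, V1} → V_2 = -14.80+0.000j
Node n3: branches {C1, R1, R2, R4, I3, R6, R7, R8} → V_3 = -7.013+2.698j
Source currents: i(V1)=-2.905-1.366j

-14.84-3.171j V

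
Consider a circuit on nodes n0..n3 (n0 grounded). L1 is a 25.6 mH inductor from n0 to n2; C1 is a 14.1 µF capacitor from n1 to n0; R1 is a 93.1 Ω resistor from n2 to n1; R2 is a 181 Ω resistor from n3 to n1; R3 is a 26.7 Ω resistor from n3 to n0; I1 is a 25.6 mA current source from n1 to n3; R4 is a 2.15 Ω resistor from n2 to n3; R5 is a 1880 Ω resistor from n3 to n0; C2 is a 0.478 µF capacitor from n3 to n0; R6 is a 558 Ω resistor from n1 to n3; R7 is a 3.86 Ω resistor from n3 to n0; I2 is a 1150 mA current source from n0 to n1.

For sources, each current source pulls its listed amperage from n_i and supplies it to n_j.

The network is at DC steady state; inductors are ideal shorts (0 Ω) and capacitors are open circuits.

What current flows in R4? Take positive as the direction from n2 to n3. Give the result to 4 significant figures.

-0.2920 A

MNA unknowns: 3 node voltages V₁..V_3 plus 1 source current (L1)
L1: row V0−V2=0, i_L1 at 0,2
C1: Y=0.000 on G[1,0]
R1: Y=0.01074 on G[2,1]
R2: Y=0.005525 on G[3,1]
R3: Y=0.03745 on G[3,0]
I1: z[1]−=0.0256, z[3]+=0.0256
R4: Y=0.4651 on G[2,3]
R5: Y=0.0005319 on G[3,0]
C2: Y=0.000 on G[3,0]
R6: Y=0.001792 on G[1,3]
R7: Y=0.2591 on G[3,0]
I2: z[0]−=1.15, z[1]+=1.15
solve → V1=62.52, V2=0.000, V3=0.6278
aux → i_L1=-0.9635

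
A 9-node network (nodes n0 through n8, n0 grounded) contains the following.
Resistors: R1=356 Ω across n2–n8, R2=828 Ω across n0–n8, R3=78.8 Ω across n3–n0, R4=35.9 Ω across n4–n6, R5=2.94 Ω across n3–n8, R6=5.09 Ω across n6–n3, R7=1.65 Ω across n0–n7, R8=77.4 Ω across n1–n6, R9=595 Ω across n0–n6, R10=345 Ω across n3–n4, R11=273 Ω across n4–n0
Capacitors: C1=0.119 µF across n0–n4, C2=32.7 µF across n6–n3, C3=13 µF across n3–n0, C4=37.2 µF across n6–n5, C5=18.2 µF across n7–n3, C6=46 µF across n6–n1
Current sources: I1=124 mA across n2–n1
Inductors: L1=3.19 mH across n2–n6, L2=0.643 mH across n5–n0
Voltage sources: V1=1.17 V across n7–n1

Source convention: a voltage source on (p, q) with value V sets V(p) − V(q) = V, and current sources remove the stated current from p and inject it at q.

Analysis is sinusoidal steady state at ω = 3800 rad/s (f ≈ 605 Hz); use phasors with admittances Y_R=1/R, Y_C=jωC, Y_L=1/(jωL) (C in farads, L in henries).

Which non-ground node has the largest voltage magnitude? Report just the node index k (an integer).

2

MNA unknowns: 8 node voltages V₁..V_8 plus 1 source current (V1)
R1: Y=0.002809+0.000j on G[2,8]
C1: Y=0.000+0.0004522j on G[0,4]
C2: Y=0.000+0.1243j on G[6,3]
R2: Y=0.001208+0.000j on G[0,8]
I1: z[2]−=0.124, z[1]+=0.124
C3: Y=0.000+0.04940j on G[3,0]
C4: Y=0.000+0.1414j on G[6,5]
R3: Y=0.01269+0.000j on G[3,0]
L1: Y=0.000-0.08249j on G[2,6]
C5: Y=0.000+0.06916j on G[7,3]
R4: Y=0.02786+0.000j on G[4,6]
R5: Y=0.3401+0.000j on G[3,8]
R6: Y=0.1965+0.000j on G[6,3]
R7: Y=0.6061+0.000j on G[0,7]
R8: Y=0.01292+0.000j on G[1,6]
R9: Y=0.001681+0.000j on G[0,6]
R10: Y=0.002899+0.000j on G[3,4]
L2: Y=0.000-0.4093j on G[5,0]
C6: Y=0.000+0.1748j on G[6,1]
R11: Y=0.003663+0.000j on G[4,0]
V1: row V7−V1=1.17, i_V1 at 7,1
solve → V1=-1.022+0.1455j, V2=-0.4394-1.181j, V3=-0.2119+0.3368j, V4=-0.3282+0.2871j, V5=0.2048-0.1659j, V6=-0.3881+0.3144j, V7=0.1476+0.1455j, V8=-0.2130+0.3232j
aux → i_V1=-0.1027-0.1131j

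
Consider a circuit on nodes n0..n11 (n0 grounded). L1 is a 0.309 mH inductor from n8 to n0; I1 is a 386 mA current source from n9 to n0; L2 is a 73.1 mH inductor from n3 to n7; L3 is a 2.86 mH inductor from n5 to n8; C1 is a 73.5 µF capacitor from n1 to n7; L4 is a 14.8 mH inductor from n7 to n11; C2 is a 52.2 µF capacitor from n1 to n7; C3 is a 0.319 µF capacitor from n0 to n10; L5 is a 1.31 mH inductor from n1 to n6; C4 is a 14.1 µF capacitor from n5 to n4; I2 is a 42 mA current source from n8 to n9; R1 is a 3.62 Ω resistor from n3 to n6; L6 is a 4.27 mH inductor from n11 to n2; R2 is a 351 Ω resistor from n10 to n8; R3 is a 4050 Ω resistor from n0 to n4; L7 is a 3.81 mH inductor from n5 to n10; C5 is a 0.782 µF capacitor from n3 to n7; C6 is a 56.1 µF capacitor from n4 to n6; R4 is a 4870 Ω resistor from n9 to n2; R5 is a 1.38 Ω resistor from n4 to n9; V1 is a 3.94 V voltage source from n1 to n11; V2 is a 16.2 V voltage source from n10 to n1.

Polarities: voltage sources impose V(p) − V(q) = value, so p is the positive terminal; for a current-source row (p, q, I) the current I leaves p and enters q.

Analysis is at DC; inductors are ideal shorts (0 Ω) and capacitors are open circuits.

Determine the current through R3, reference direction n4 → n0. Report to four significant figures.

-0.1900 A

MNA unknowns: 11 node voltages V₁..V_11 plus 9 source currents (L1, L2, L3, L4, L5, L6, L7, V1, V2)
L1: row V8−V0=0, i_L1 at 8,0
I1: z[9]−=0.386, z[0]+=0.386
L2: row V3−V7=0, i_L2 at 3,7
L3: row V5−V8=0, i_L3 at 5,8
C1: Y=0.000 on G[1,7]
L4: row V7−V11=0, i_L4 at 7,11
C2: Y=0.000 on G[1,7]
C3: Y=0.000 on G[0,10]
L5: row V1−V6=0, i_L5 at 1,6
C4: Y=0.000 on G[5,4]
I2: z[8]−=0.042, z[9]+=0.042
R1: Y=0.2762 on G[3,6]
L6: row V11−V2=0, i_L6 at 11,2
R2: Y=0.002849 on G[10,8]
R3: Y=0.0002469 on G[0,4]
L7: row V5−V10=0, i_L7 at 5,10
C5: Y=0.000 on G[3,7]
C6: Y=0.000 on G[4,6]
R4: Y=0.0002053 on G[9,2]
R5: Y=0.7246 on G[4,9]
V1: row V1−V11=3.94, i_V1 at 1,11
V2: row V10−V1=16.2, i_V2 at 10,1
solve → V1=-16.20, V2=-20.14, V3=-20.14, V4=-769.7, V5=0.000, V6=-16.20, V7=-20.14, V8=0.000, V9=-769.9, V10=0.000, V11=-20.14
aux → i_L1=-0.1960, i_L2=1.088, i_L3=-0.1540, i_L4=1.088, i_L5=1.088, i_L6=0.1540, i_L7=0.1540, i_V1=-0.9344, i_V2=0.1540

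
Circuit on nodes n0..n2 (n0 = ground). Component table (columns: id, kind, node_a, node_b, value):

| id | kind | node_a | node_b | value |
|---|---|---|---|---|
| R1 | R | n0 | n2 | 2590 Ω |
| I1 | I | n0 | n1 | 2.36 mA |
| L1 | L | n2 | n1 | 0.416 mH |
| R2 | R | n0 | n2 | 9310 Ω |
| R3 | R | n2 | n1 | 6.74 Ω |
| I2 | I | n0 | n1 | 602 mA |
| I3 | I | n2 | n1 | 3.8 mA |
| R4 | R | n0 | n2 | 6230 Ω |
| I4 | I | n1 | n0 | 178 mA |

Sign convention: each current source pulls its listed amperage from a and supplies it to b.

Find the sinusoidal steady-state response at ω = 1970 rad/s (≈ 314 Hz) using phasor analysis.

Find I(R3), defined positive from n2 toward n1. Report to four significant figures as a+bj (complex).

-0.006267-0.05154j A

Element admittances at ω=1970 rad/s:
  Y(R1) = 0.0003861+0.000j S between n0,n2
  I1: injects 0.00236 A into n1 (from n0)
  Y(L1) = 0.000-1.220j S between n2,n1
  Y(R2) = 0.0001074+0.000j S between n0,n2
  Y(R3) = 0.1484+0.000j S between n2,n1
  I2: injects 0.602 A into n1 (from n0)
  I3: injects 0.0038 A into n1 (from n2)
  Y(R4) = 0.0001605+0.000j S between n0,n2
  I4: injects 0.178 A into n0 (from n1)
Assemble and solve the 2×2 MNA system:
  V(n1)=651.9+0.3474j  V(n2)=651.9+0.000j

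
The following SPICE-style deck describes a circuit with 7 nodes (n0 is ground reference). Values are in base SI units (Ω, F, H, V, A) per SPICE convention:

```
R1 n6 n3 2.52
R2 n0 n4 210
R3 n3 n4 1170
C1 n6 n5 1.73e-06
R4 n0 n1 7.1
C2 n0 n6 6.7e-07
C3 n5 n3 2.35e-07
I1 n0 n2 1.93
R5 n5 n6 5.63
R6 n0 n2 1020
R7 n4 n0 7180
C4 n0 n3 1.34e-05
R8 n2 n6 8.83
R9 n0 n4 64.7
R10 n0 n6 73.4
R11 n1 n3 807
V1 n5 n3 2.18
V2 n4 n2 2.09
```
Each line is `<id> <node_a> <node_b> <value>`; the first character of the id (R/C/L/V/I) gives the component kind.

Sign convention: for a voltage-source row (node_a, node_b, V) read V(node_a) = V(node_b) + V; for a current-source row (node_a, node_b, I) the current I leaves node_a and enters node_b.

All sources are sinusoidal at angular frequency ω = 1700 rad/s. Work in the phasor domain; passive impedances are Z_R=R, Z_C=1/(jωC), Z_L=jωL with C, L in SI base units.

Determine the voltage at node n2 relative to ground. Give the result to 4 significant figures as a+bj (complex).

Element admittances at ω=1700 rad/s:
  Y(R1) = 0.3968+0.000j S between n6,n3
  Y(R2) = 0.004762+0.000j S between n0,n4
  Y(R3) = 0.0008547+0.000j S between n3,n4
  Y(C1) = 0.000+0.002941j S between n6,n5
  Y(R4) = 0.1408+0.000j S between n0,n1
  Y(C2) = 0.000+0.001139j S between n0,n6
  Y(C3) = 0.000+0.0003995j S between n5,n3
  I1: injects 1.93 A into n2 (from n0)
  Y(R5) = 0.1776+0.000j S between n5,n6
  Y(R6) = 0.0009804+0.000j S between n0,n2
  Y(R7) = 0.0001393+0.000j S between n4,n0
  Y(C4) = 0.000+0.02278j S between n0,n3
  Y(R8) = 0.1133+0.000j S between n2,n6
  Y(R9) = 0.01546+0.000j S between n0,n4
  Y(R10) = 0.01362+0.000j S between n0,n6
  Y(R11) = 0.001239+0.000j S between n1,n3
  V1: constraint V(n5)−V(n3) = 2.18
  V2: constraint V(n4)−V(n2) = 2.09
Assemble and solve the 8×8 MNA system:
  V(n1)=0.2625-0.2013j  V(n2)=40.65-18.49j  V(n3)=30.10-23.08j  V(n4)=42.74-18.49j  V(n5)=32.28-23.08j  V(n6)=31.74-21.94j
  i(V1)=-0.09915+0.2000j  i(V2)=-0.8809+0.3725j

40.65-18.49j V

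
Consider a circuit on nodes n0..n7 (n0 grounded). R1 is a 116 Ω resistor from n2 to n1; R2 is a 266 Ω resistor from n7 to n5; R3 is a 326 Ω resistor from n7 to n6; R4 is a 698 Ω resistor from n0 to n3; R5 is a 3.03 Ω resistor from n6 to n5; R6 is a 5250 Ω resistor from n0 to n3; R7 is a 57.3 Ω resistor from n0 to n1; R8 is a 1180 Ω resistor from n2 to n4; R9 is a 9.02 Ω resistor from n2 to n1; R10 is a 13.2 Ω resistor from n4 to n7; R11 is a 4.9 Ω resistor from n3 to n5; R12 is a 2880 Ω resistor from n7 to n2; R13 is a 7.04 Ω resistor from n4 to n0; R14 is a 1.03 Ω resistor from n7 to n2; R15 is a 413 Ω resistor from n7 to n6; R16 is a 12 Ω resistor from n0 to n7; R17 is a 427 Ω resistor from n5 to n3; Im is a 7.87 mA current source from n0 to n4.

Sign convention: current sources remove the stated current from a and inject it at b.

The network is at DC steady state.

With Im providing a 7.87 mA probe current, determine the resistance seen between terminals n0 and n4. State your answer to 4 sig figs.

R_eq = 5.395 Ω

Apply KCL at each of the 7 non-ground nodes and solve the resulting linear system.
Node n1: branches {R1, R7, R9} → V_1 = 0.01587
Node n2: branches {R1, R8, R9, R12, R14} → V_2 = 0.01818
Node n3: branches {R4, R6, R11, R17} → V_3 = 0.01557
Node n4: branches {R8, R10, R13, Im} → V_4 = 0.04246
Node n5: branches {R2, R5, R11, R17} → V_5 = 0.01569
Node n6: branches {R3, R5, R15} → V_6 = 0.01573
Node n7: branches {R2, R3, R10, R12, R14, R15, R16} → V_7 = 0.01845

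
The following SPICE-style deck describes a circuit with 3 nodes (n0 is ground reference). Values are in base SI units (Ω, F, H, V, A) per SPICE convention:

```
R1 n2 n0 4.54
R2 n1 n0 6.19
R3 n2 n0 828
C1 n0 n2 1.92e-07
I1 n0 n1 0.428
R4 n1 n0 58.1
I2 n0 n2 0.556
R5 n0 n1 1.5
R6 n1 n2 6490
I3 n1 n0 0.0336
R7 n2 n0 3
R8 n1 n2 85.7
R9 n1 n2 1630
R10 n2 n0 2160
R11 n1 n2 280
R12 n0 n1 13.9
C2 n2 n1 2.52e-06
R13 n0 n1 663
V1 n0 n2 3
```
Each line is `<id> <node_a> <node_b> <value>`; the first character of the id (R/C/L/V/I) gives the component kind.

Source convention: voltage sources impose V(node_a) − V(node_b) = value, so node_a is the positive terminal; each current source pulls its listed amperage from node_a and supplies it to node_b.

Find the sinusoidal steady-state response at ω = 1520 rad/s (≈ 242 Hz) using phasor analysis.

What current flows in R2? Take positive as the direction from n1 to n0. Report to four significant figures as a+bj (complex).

0.05985-0.002231j A

Element admittances at ω=1520 rad/s:
  Y(R1) = 0.2203+0.000j S between n2,n0
  Y(R2) = 0.1616+0.000j S between n1,n0
  Y(R3) = 0.001208+0.000j S between n2,n0
  Y(C1) = 0.000+0.0002918j S between n0,n2
  I1: injects 0.428 A into n1 (from n0)
  Y(R4) = 0.01721+0.000j S between n1,n0
  I2: injects 0.556 A into n2 (from n0)
  Y(R5) = 0.6667+0.000j S between n0,n1
  Y(R6) = 0.0001541+0.000j S between n1,n2
  I3: injects 0.0336 A into n0 (from n1)
  Y(R7) = 0.3333+0.000j S between n2,n0
  Y(R8) = 0.01167+0.000j S between n1,n2
  Y(R9) = 0.0006135+0.000j S between n1,n2
  Y(R10) = 0.0004630+0.000j S between n2,n0
  Y(R11) = 0.003571+0.000j S between n1,n2
  Y(R12) = 0.07194+0.000j S between n0,n1
  Y(C2) = 0.000+0.003830j S between n2,n1
  Y(R13) = 0.001508+0.000j S between n0,n1
  V1: constraint V(n0)−V(n2) = 3
Assemble and solve the 3×3 MNA system:
  V(n1)=0.3704-0.01381j  V(n2)=-3.000+0.000j
  i(V1)=-2.276-0.01356j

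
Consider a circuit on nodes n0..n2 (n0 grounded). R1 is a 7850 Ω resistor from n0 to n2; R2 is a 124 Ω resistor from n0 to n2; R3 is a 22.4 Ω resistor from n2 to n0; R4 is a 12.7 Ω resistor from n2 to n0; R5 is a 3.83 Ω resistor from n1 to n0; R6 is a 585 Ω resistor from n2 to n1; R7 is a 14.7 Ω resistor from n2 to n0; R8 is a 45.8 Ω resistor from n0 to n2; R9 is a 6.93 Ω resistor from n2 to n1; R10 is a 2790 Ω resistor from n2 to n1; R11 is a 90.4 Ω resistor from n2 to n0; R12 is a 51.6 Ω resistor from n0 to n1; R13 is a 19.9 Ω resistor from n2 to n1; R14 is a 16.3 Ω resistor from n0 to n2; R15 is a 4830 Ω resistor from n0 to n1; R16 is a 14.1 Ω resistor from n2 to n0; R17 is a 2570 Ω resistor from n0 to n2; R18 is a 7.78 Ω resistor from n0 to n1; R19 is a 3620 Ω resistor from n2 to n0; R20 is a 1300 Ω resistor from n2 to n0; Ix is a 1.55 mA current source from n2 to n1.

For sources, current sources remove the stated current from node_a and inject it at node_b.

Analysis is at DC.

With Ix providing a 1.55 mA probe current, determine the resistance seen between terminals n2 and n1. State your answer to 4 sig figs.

Element admittances at DC:
  Y(R1) = 0.0001274 S between n0,n2
  Y(R2) = 0.008065 S between n0,n2
  Y(R3) = 0.04464 S between n2,n0
  Y(R4) = 0.07874 S between n2,n0
  Y(R5) = 0.2611 S between n1,n0
  Y(R6) = 0.001709 S between n2,n1
  Y(R7) = 0.06803 S between n2,n0
  Y(R8) = 0.02183 S between n0,n2
  Y(R9) = 0.1443 S between n2,n1
  Y(R10) = 0.0003584 S between n2,n1
  Y(R11) = 0.01106 S between n2,n0
  Y(R12) = 0.01938 S between n0,n1
  Y(R13) = 0.05025 S between n2,n1
  Y(R14) = 0.06135 S between n0,n2
  Y(R15) = 0.0002070 S between n0,n1
  Y(R16) = 0.07092 S between n2,n0
  Y(R17) = 0.0003891 S between n0,n2
  Y(R18) = 0.1285 S between n0,n1
  Y(R19) = 0.0002762 S between n2,n0
  Y(R20) = 0.0007692 S between n2,n0
  Ix: injects 0.00155 A into n1 (from n2)
Assemble and solve the 2×2 MNA system:
  V(n1)=0.001878  V(n2)=-0.002098

R_eq = 2.565 Ω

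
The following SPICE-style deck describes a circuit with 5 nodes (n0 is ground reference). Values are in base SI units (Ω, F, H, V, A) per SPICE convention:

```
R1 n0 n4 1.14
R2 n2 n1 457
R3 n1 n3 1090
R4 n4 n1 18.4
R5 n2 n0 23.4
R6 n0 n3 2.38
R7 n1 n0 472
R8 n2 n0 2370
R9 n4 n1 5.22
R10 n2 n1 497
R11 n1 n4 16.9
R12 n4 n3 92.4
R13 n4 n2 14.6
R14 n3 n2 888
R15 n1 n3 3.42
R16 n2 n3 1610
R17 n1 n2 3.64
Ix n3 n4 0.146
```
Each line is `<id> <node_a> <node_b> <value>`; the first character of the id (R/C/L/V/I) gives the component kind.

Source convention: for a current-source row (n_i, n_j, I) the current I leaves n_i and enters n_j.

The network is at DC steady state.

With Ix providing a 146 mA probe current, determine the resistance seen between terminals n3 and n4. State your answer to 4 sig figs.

Element admittances at DC:
  Y(R1) = 0.8772 S between n0,n4
  Y(R2) = 0.002188 S between n2,n1
  Y(R3) = 0.0009174 S between n1,n3
  Y(R4) = 0.05435 S between n4,n1
  Y(R5) = 0.04274 S between n2,n0
  Y(R6) = 0.4202 S between n0,n3
  Y(R7) = 0.002119 S between n1,n0
  Y(R8) = 0.0004219 S between n2,n0
  Y(R9) = 0.1916 S between n4,n1
  Y(R10) = 0.002012 S between n2,n1
  Y(R11) = 0.05917 S between n1,n4
  Y(R12) = 0.01082 S between n4,n3
  Y(R13) = 0.06849 S between n4,n2
  Y(R14) = 0.001126 S between n3,n2
  Y(R15) = 0.2924 S between n1,n3
  Y(R16) = 0.0006211 S between n2,n3
  Y(R17) = 0.2747 S between n1,n2
  Ix: injects 0.146 A into n4 (from n3)
Assemble and solve the 4×4 MNA system:
  V(n1)=-0.03924  V(n2)=-0.01073  V(n3)=-0.2154  V(n4)=0.1038

R_eq = 2.186 Ω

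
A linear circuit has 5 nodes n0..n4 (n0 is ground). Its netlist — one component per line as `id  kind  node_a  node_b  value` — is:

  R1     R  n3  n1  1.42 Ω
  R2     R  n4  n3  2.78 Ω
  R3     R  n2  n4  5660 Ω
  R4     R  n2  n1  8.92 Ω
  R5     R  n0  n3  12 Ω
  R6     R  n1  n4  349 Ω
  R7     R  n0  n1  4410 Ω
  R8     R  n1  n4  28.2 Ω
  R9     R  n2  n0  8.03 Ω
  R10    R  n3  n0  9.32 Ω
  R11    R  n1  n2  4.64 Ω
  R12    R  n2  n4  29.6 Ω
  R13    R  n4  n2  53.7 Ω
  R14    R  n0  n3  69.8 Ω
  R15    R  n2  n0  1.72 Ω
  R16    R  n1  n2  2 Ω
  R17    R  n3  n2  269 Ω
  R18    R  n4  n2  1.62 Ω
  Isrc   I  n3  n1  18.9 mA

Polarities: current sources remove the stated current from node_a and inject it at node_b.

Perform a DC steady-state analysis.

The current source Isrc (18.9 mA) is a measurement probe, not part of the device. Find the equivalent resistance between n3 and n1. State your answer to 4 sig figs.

R_eq = 1.016 Ω

Element admittances at DC:
  Y(R1) = 0.7042 S between n3,n1
  Y(R2) = 0.3597 S between n4,n3
  Y(R3) = 0.0001767 S between n2,n4
  Y(R4) = 0.1121 S between n2,n1
  Y(R5) = 0.08333 S between n0,n3
  Y(R6) = 0.002865 S between n1,n4
  Y(R7) = 0.0002268 S between n0,n1
  Y(R8) = 0.03546 S between n1,n4
  Y(R9) = 0.1245 S between n2,n0
  Y(R10) = 0.1073 S between n3,n0
  Y(R11) = 0.2155 S between n1,n2
  Y(R12) = 0.03378 S between n2,n4
  Y(R13) = 0.01862 S between n4,n2
  Y(R14) = 0.01433 S between n0,n3
  Y(R15) = 0.5814 S between n2,n0
  Y(R16) = 0.5000 S between n1,n2
  Y(R17) = 0.003717 S between n3,n2
  Y(R18) = 0.6173 S between n4,n2
  Isrc: injects 0.0189 A into n1 (from n3)
Assemble and solve the 4×4 MNA system:
  V(n1)=0.008981  V(n2)=0.002967  V(n3)=-0.01023  V(n4)=-0.001262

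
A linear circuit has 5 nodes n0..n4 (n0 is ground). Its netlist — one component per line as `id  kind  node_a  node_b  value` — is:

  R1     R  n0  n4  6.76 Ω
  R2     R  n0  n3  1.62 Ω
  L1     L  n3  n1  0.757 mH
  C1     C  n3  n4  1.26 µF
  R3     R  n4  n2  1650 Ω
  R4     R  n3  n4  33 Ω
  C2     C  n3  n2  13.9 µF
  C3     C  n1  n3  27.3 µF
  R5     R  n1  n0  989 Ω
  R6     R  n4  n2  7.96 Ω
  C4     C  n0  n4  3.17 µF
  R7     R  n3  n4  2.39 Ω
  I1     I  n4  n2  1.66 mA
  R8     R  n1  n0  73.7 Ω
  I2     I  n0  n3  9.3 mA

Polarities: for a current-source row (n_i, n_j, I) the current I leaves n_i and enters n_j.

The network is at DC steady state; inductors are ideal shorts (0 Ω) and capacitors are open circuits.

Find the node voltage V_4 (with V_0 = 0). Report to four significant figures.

0.009412 V

Apply KCL at each of the 4 non-ground nodes and solve the resulting linear system.
Node n1: branches {L1, C3, R5, R8} → V_1 = 0.01251
Node n2: branches {R3, C2, R6, I1} → V_2 = 0.02256
Node n3: branches {R2, L1, C1, R4, C2, C3, R7, I2} → V_3 = 0.01251
Node n4: branches {R1, C1, R3, R4, R6, C4, R7, I1} → V_4 = 0.009412
Source currents: i(L1)=0.0001825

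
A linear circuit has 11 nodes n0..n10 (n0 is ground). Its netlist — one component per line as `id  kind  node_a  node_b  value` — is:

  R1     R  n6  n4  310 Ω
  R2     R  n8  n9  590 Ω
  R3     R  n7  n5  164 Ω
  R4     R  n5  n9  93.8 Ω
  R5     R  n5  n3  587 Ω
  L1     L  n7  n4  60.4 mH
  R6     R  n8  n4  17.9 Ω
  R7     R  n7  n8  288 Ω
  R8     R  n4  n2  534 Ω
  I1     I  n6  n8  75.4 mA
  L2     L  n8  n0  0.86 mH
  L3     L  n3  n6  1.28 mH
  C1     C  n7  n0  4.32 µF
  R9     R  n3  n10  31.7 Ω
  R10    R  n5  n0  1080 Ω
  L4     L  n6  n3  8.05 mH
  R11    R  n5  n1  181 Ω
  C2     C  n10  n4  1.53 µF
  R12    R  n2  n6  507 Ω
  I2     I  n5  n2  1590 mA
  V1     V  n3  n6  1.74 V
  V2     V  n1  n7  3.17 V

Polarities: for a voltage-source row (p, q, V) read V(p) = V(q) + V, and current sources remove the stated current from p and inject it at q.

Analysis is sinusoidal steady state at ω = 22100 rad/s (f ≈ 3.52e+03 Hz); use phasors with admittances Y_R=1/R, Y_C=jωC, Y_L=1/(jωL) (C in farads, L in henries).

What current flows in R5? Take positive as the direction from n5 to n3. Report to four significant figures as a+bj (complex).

Element admittances at ω=22100 rad/s:
  Y(R1) = 0.003226+0.000j S between n6,n4
  Y(R2) = 0.001695+0.000j S between n8,n9
  Y(R3) = 0.006098+0.000j S between n7,n5
  Y(R4) = 0.01066+0.000j S between n5,n9
  Y(R5) = 0.001704+0.000j S between n5,n3
  Y(L1) = 0.000-0.0007492j S between n7,n4
  Y(R6) = 0.05587+0.000j S between n8,n4
  Y(R7) = 0.003472+0.000j S between n7,n8
  Y(R8) = 0.001873+0.000j S between n4,n2
  I1: injects 0.0754 A into n8 (from n6)
  Y(L2) = 0.000-0.05261j S between n8,n0
  Y(L3) = 0.000-0.03535j S between n3,n6
  Y(C1) = 0.000+0.09547j S between n7,n0
  Y(R9) = 0.03155+0.000j S between n3,n10
  Y(R10) = 0.0009259+0.000j S between n5,n0
  Y(L4) = 0.000-0.005621j S between n6,n3
  Y(R11) = 0.005525+0.000j S between n5,n1
  Y(C2) = 0.000+0.03381j S between n10,n4
  Y(R12) = 0.001972+0.000j S between n2,n6
  I2: injects 1.59 A into n2 (from n5)
  V1: constraint V(n3)−V(n6) = 1.74
  V2: constraint V(n1)−V(n7) = 3.17
Assemble and solve the 12×12 MNA system:
  V(n1)=3.437+11.74j  V(n2)=444.3+17.28j  V(n3)=39.34+11.55j  V(n4)=23.54+23.31j  V(n5)=-95.54+12.07j  V(n6)=37.60+11.55j  V(n7)=0.2669+11.74j  V(n8)=0.6969+22.98j  V(n9)=-82.34+13.57j  V(n10)=25.02+9.957j
  i(V1)=-0.6814+0.02203j  i(V2)=-0.5468+0.001844j

-0.2298+0.0008977j A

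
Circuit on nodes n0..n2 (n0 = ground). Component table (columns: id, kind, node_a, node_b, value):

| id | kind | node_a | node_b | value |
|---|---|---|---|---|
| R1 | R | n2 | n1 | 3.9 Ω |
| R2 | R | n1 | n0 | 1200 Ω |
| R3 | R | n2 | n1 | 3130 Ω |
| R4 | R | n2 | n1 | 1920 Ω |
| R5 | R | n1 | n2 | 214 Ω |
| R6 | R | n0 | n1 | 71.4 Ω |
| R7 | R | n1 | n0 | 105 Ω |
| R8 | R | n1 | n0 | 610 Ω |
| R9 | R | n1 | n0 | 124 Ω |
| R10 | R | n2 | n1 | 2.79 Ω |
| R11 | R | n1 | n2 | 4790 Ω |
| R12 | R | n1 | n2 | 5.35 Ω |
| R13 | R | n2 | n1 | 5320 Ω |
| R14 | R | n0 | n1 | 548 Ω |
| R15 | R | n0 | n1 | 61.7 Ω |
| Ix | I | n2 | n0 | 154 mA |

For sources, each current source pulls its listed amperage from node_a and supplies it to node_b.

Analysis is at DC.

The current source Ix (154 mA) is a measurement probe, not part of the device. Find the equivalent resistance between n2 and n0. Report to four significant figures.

MNA unknowns: 2 node voltages V₁..V_2
R1: Y=0.2564 on G[2,1]
R2: Y=0.0008333 on G[1,0]
R3: Y=0.0003195 on G[2,1]
R4: Y=0.0005208 on G[2,1]
R5: Y=0.004673 on G[1,2]
R6: Y=0.01401 on G[0,1]
R7: Y=0.009524 on G[1,0]
R8: Y=0.001639 on G[1,0]
R9: Y=0.008065 on G[1,0]
R10: Y=0.3584 on G[2,1]
R11: Y=0.0002088 on G[1,2]
R12: Y=0.1869 on G[1,2]
R13: Y=0.0001880 on G[2,1]
R14: Y=0.001825 on G[0,1]
R15: Y=0.01621 on G[0,1]
Ix: z[2]−=0.154, z[0]+=0.154
solve → V1=-2.956, V2=-3.147

R_eq = 20.43 Ω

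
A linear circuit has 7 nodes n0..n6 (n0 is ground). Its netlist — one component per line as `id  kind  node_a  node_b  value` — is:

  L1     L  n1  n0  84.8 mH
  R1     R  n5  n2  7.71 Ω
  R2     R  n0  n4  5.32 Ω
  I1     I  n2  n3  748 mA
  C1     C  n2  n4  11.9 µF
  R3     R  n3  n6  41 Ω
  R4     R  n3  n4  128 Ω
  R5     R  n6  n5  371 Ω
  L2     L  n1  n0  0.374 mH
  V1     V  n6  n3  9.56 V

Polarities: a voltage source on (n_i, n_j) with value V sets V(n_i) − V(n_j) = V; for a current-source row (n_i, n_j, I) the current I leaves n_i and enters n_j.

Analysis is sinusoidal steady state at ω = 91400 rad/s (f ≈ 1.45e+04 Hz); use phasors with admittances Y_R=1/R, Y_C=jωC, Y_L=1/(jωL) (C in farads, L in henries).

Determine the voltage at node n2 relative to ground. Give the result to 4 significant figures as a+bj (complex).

Apply KCL at each of the 6 non-ground nodes and solve the resulting linear system.
Node n1: branches {L1, L2} → V_1 = 0.000+0.000j
Node n2: branches {R1, I1, C1} → V_2 = -0.0009011+0.4966j
Node n3: branches {I1, R3, R4, V1} → V_3 = 69.14+0.1255j
Node n4: branches {R2, C1, R4} → V_4 = 0.000+0.000j
Node n5: branches {R1, R5} → V_5 = 1.601+0.4891j
Node n6: branches {R3, R5, V1} → V_6 = 78.70+0.1255j
Source currents: i(V1)=-0.4410+0.0009801j

-0.0009011+0.4966j V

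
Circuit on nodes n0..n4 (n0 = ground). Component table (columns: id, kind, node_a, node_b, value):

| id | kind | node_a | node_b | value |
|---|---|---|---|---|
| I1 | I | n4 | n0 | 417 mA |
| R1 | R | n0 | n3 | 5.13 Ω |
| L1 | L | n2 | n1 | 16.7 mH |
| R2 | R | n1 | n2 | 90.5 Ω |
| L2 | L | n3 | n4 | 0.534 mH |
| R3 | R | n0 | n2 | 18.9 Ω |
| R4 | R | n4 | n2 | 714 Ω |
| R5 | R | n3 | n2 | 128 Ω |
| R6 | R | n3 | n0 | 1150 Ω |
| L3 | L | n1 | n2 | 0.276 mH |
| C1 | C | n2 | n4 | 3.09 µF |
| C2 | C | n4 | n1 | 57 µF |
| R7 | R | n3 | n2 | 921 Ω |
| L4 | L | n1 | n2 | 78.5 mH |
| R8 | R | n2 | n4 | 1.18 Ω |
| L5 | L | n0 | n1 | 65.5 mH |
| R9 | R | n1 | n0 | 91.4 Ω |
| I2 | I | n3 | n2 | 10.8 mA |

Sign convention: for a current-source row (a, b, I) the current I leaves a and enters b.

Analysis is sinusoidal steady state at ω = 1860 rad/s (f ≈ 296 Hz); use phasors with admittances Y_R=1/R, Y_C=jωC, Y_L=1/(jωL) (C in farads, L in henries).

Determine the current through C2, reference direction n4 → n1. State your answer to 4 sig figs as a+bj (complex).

Apply KCL at each of the 4 non-ground nodes and solve the resulting linear system.
Node n1: branches {L1, R2, L3, C2, L4, L5, R9} → V_1 = -1.496-0.2758j
Node n2: branches {L1, R2, R3, R4, R5, L3, C1, R7, L4, R8, I2} → V_2 = -1.508-0.2851j
Node n3: branches {R1, L2, R5, R6, R7, I2} → V_3 = -1.627+0.02975j
Node n4: branches {I1, L2, R4, C1, C2, R8} → V_4 = -1.636-0.2770j

0.0001301-0.01481j A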